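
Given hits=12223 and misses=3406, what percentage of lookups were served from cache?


Formula: hit rate = hits / (hits + misses) * 100
hit rate = 12223 / (12223 + 3406) * 100
hit rate = 12223 / 15629 * 100
hit rate = 78.21%

78.21%


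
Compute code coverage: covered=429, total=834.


Coverage = covered / total * 100
Coverage = 429 / 834 * 100
Coverage = 51.44%

51.44%


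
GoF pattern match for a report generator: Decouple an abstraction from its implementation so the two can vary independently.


This matches the Bridge pattern

Bridge


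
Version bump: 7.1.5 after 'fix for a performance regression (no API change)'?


Current: 7.1.5
Change category: 'fix for a performance regression (no API change)' → patch bump
SemVer rule: patch bump → increment PATCH (MAJOR and MINOR unchanged)
New: 7.1.6

7.1.6


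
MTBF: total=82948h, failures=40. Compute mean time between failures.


Formula: MTBF = Total operating time / Number of failures
MTBF = 82948 / 40
MTBF = 2073.7 hours

2073.7 hours


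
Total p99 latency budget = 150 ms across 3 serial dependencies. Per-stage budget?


Formula: per_stage = total_budget / stages
per_stage = 150 / 3
per_stage = 50.0 ms

50.0 ms


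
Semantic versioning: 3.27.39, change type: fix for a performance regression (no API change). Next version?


Current: 3.27.39
Change category: 'fix for a performance regression (no API change)' → patch bump
SemVer rule: patch bump → increment PATCH (MAJOR and MINOR unchanged)
New: 3.27.40

3.27.40


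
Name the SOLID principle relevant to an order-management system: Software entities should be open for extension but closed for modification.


This describes the Open/Closed Principle (OCP)

Open/Closed Principle (OCP)


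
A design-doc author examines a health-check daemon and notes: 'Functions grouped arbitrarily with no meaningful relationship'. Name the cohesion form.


Reasoning: Worst: random grouping
Type: Coincidental cohesion

Coincidental cohesion


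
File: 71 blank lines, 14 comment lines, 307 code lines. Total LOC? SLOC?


Total LOC = blank + comment + code
Total LOC = 71 + 14 + 307 = 392
SLOC (source only) = code = 307

Total LOC: 392, SLOC: 307


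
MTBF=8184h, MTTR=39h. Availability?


Availability = MTBF / (MTBF + MTTR)
Availability = 8184 / (8184 + 39)
Availability = 8184 / 8223
Availability = 99.5257%

99.5257%


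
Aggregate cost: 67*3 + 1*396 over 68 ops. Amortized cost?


Formula: Amortized cost = Total cost / Operations
Total cost = (67 * 3) + (1 * 396)
Total cost = 201 + 396 = 597
Amortized = 597 / 68 = 8.7794

8.7794


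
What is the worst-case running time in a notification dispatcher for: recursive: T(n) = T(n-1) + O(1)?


Reasoning: linear recursion with constant work per frame
Complexity: O(n)

O(n)


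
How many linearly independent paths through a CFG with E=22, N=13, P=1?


Formula: V(G) = E - N + 2P
V(G) = 22 - 13 + 2*1
V(G) = 9 + 2
V(G) = 11

11


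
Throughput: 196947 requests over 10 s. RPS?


Formula: throughput = requests / seconds
throughput = 196947 / 10
throughput = 19694.7 requests/second

19694.7 requests/second


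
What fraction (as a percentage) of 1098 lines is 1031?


Coverage = covered / total * 100
Coverage = 1031 / 1098 * 100
Coverage = 93.9%

93.9%


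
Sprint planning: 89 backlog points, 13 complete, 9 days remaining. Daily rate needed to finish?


Formula: Required rate = Remaining points / Days left
Remaining = 89 - 13 = 76 points
Required rate = 76 / 9 = 8.44 points/day

8.44 points/day


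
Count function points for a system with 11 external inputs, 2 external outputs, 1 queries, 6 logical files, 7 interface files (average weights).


UFP = EI*4 + EO*5 + EQ*4 + ILF*10 + EIF*7
UFP = 11*4 + 2*5 + 1*4 + 6*10 + 7*7
UFP = 44 + 10 + 4 + 60 + 49
UFP = 167

167


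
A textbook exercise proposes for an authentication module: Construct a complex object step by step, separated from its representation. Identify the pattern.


This matches the Builder pattern

Builder


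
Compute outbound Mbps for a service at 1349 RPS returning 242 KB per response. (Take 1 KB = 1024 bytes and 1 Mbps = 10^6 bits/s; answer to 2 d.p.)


Formula: Mbps = payload_bytes * RPS * 8 / 1e6
Payload per request = 242 KB = 242 * 1024 = 247808 bytes
Total bytes/sec = 247808 * 1349 = 334292992
Total bits/sec = 334292992 * 8 = 2674343936
Mbps = 2674343936 / 1e6 = 2674.34

2674.34 Mbps


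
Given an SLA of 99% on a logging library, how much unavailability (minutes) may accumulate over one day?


Formula: allowed downtime = period * (100 - SLA) / 100
Period (day) = 1440 minutes
Unavailability fraction = (100 - 99.0) / 100
Allowed downtime = 1440 * (100 - 99.0) / 100
Allowed downtime = 14.4 minutes

14.4 minutes


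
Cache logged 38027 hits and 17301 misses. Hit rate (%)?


Formula: hit rate = hits / (hits + misses) * 100
hit rate = 38027 / (38027 + 17301) * 100
hit rate = 38027 / 55328 * 100
hit rate = 68.73%

68.73%


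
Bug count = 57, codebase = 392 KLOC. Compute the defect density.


Defect density = defects / KLOC
Defect density = 57 / 392
Defect density = 0.145 defects/KLOC

0.145 defects/KLOC


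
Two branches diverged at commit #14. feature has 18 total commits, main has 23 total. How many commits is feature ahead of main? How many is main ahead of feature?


Common ancestor: commit #14
feature commits after divergence: 18 - 14 = 4
main commits after divergence: 23 - 14 = 9
feature is 4 commits ahead of main
main is 9 commits ahead of feature

feature ahead: 4, main ahead: 9


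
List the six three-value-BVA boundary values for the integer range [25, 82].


Range: [25, 82]
Boundaries: just below min, min, min+1, max-1, max, just above max
Values: [24, 25, 26, 81, 82, 83]

[24, 25, 26, 81, 82, 83]


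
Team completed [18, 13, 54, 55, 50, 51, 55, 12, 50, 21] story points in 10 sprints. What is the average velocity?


Formula: Avg velocity = Total points / Number of sprints
Points: [18, 13, 54, 55, 50, 51, 55, 12, 50, 21]
Sum = 18 + 13 + 54 + 55 + 50 + 51 + 55 + 12 + 50 + 21 = 379
Avg velocity = 379 / 10 = 37.9 points/sprint

37.9 points/sprint


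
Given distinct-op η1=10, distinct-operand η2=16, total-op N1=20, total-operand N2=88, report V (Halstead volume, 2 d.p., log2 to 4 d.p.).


Formula: V = N * log2(η), where N = N1 + N2 and η = η1 + η2
η = 10 + 16 = 26
N = 20 + 88 = 108
log2(26) ≈ 4.7004
V = 108 * 4.7004 = 507.64

507.64


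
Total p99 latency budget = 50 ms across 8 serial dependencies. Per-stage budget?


Formula: per_stage = total_budget / stages
per_stage = 50 / 8
per_stage = 6.25 ms

6.25 ms


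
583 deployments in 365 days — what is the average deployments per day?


Formula: deployments per day = releases / days
= 583 / 365
= 1.597 deploys/day
(equivalently, 11.18 deploys/week)

1.597 deploys/day


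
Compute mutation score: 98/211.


Mutation score = killed / total * 100
Mutation score = 98 / 211 * 100
Mutation score = 46.45%

46.45%


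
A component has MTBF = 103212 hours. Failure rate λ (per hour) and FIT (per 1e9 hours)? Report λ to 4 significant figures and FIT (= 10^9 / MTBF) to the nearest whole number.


Formula: λ = 1 / MTBF; FIT = λ × 1e9 = 1e9 / MTBF
λ = 1 / 103212 ≈ 9.689e-06 failures/hour
FIT = 1e9 / 103212 ≈ 9689 failures per 1e9 hours (nearest whole number)

λ = 9.689e-06 /h, FIT = 9689


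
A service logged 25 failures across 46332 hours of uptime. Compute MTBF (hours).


Formula: MTBF = Total operating time / Number of failures
MTBF = 46332 / 25
MTBF = 1853.28 hours

1853.28 hours


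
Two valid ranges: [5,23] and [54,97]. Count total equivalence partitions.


Valid ranges: [5,23] and [54,97]
Class 1: x < 5 — invalid
Class 2: 5 ≤ x ≤ 23 — valid
Class 3: 23 < x < 54 — invalid (gap between ranges)
Class 4: 54 ≤ x ≤ 97 — valid
Class 5: x > 97 — invalid
Total equivalence classes: 5

5 equivalence classes


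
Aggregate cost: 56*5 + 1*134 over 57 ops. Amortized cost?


Formula: Amortized cost = Total cost / Operations
Total cost = (56 * 5) + (1 * 134)
Total cost = 280 + 134 = 414
Amortized = 414 / 57 = 7.2632

7.2632


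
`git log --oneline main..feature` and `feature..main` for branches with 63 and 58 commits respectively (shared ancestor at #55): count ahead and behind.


Common ancestor: commit #55
feature commits after divergence: 63 - 55 = 8
main commits after divergence: 58 - 55 = 3
feature is 8 commits ahead of main
main is 3 commits ahead of feature

feature ahead: 8, main ahead: 3


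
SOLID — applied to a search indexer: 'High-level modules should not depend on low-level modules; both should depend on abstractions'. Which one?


This describes the Dependency Inversion Principle (DIP)

Dependency Inversion Principle (DIP)


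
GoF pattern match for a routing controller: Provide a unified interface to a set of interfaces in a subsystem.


This matches the Facade pattern

Facade


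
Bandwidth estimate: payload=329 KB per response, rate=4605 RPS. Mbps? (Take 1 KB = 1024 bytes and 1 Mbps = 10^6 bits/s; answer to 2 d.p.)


Formula: Mbps = payload_bytes * RPS * 8 / 1e6
Payload per request = 329 KB = 329 * 1024 = 336896 bytes
Total bytes/sec = 336896 * 4605 = 1551406080
Total bits/sec = 1551406080 * 8 = 12411248640
Mbps = 12411248640 / 1e6 = 12411.25

12411.25 Mbps


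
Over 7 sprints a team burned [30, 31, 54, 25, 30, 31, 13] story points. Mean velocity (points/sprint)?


Formula: Avg velocity = Total points / Number of sprints
Points: [30, 31, 54, 25, 30, 31, 13]
Sum = 30 + 31 + 54 + 25 + 30 + 31 + 13 = 214
Avg velocity = 214 / 7 = 30.57 points/sprint

30.57 points/sprint


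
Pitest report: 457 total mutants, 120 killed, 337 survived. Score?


Mutation score = killed / total * 100
Mutation score = 120 / 457 * 100
Mutation score = 26.26%

26.26%


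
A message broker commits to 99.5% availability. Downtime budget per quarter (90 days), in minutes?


Formula: allowed downtime = period * (100 - SLA) / 100
Period (quarter (90 days)) = 129600 minutes
Unavailability fraction = (100 - 99.5) / 100
Allowed downtime = 129600 * (100 - 99.5) / 100
Allowed downtime = 648.0 minutes

648.0 minutes


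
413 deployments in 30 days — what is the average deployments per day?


Formula: deployments per day = releases / days
= 413 / 30
= 13.767 deploys/day
(equivalently, 96.37 deploys/week)

13.767 deploys/day


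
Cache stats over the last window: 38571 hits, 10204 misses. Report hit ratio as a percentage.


Formula: hit rate = hits / (hits + misses) * 100
hit rate = 38571 / (38571 + 10204) * 100
hit rate = 38571 / 48775 * 100
hit rate = 79.08%

79.08%


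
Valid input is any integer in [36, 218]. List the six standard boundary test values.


Range: [36, 218]
Boundaries: just below min, min, min+1, max-1, max, just above max
Values: [35, 36, 37, 217, 218, 219]

[35, 36, 37, 217, 218, 219]


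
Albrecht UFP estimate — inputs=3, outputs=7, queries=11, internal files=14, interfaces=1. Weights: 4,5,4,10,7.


UFP = EI*4 + EO*5 + EQ*4 + ILF*10 + EIF*7
UFP = 3*4 + 7*5 + 11*4 + 14*10 + 1*7
UFP = 12 + 35 + 44 + 140 + 7
UFP = 238

238


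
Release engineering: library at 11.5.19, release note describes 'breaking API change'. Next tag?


Current: 11.5.19
Change category: 'breaking API change' → major bump
SemVer rule: major bump → increment MAJOR, reset MINOR and PATCH to 0
New: 12.0.0

12.0.0


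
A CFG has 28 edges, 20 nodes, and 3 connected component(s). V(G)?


Formula: V(G) = E - N + 2P
V(G) = 28 - 20 + 2*3
V(G) = 8 + 6
V(G) = 14

14


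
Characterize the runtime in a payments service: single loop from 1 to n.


Reasoning: one pass through n items
Complexity: O(n)

O(n)


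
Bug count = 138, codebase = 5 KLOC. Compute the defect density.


Defect density = defects / KLOC
Defect density = 138 / 5
Defect density = 27.6 defects/KLOC

27.6 defects/KLOC


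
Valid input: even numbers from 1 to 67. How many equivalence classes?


Constraint: even integers in [1, 67]
Class 1: x < 1 — out-of-range invalid
Class 2: x in [1,67] but odd — wrong type invalid
Class 3: x in [1,67] and even — valid
Class 4: x > 67 — out-of-range invalid
Total equivalence classes: 4

4 equivalence classes


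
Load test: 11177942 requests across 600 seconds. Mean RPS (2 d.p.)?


Formula: throughput = requests / seconds
throughput = 11177942 / 600
throughput = 18629.9 requests/second

18629.9 requests/second


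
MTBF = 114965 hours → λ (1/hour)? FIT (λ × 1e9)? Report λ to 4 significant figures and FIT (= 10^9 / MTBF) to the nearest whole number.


Formula: λ = 1 / MTBF; FIT = λ × 1e9 = 1e9 / MTBF
λ = 1 / 114965 ≈ 8.698e-06 failures/hour
FIT = 1e9 / 114965 ≈ 8698 failures per 1e9 hours (nearest whole number)

λ = 8.698e-06 /h, FIT = 8698


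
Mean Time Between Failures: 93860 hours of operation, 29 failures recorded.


Formula: MTBF = Total operating time / Number of failures
MTBF = 93860 / 29
MTBF = 3236.55 hours

3236.55 hours


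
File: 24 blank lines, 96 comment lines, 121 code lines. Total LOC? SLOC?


Total LOC = blank + comment + code
Total LOC = 24 + 96 + 121 = 241
SLOC (source only) = code = 121

Total LOC: 241, SLOC: 121


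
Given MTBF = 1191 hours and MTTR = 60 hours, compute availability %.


Availability = MTBF / (MTBF + MTTR)
Availability = 1191 / (1191 + 60)
Availability = 1191 / 1251
Availability = 95.2038%

95.2038%


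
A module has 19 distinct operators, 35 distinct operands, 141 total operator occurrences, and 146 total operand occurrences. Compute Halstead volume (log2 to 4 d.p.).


Formula: V = N * log2(η), where N = N1 + N2 and η = η1 + η2
η = 19 + 35 = 54
N = 141 + 146 = 287
log2(54) ≈ 5.7549
V = 287 * 5.7549 = 1651.66

1651.66


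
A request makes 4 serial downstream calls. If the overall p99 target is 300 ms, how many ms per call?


Formula: per_stage = total_budget / stages
per_stage = 300 / 4
per_stage = 75.0 ms

75.0 ms


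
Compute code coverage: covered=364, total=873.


Coverage = covered / total * 100
Coverage = 364 / 873 * 100
Coverage = 41.7%

41.7%


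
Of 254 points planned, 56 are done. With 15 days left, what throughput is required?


Formula: Required rate = Remaining points / Days left
Remaining = 254 - 56 = 198 points
Required rate = 198 / 15 = 13.2 points/day

13.2 points/day


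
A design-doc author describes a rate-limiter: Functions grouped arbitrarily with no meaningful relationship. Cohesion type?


Reasoning: Worst: random grouping
Type: Coincidental cohesion

Coincidental cohesion


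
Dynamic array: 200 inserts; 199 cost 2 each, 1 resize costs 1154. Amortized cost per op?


Formula: Amortized cost = Total cost / Operations
Total cost = (199 * 2) + (1 * 1154)
Total cost = 398 + 1154 = 1552
Amortized = 1552 / 200 = 7.76

7.76


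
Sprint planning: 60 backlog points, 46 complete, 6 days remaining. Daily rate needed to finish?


Formula: Required rate = Remaining points / Days left
Remaining = 60 - 46 = 14 points
Required rate = 14 / 6 = 2.33 points/day

2.33 points/day


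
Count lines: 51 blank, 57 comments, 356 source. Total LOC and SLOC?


Total LOC = blank + comment + code
Total LOC = 51 + 57 + 356 = 464
SLOC (source only) = code = 356

Total LOC: 464, SLOC: 356


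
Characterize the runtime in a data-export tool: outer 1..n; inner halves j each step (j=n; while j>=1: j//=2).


Reasoning: n times log n
Complexity: O(n log n)

O(n log n)


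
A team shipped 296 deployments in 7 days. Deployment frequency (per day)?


Formula: deployments per day = releases / days
= 296 / 7
= 42.286 deploys/day
(equivalently, 296.0 deploys/week)

42.286 deploys/day


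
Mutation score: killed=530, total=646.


Mutation score = killed / total * 100
Mutation score = 530 / 646 * 100
Mutation score = 82.04%

82.04%


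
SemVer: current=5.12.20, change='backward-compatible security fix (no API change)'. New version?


Current: 5.12.20
Change category: 'backward-compatible security fix (no API change)' → patch bump
SemVer rule: patch bump → increment PATCH (MAJOR and MINOR unchanged)
New: 5.12.21

5.12.21


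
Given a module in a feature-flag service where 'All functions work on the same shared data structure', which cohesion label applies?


Reasoning: Functions share data
Type: Communicational cohesion

Communicational cohesion


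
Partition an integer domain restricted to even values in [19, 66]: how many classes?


Constraint: even integers in [19, 66]
Class 1: x < 19 — out-of-range invalid
Class 2: x in [19,66] but odd — wrong type invalid
Class 3: x in [19,66] and even — valid
Class 4: x > 66 — out-of-range invalid
Total equivalence classes: 4

4 equivalence classes


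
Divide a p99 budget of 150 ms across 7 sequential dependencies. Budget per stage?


Formula: per_stage = total_budget / stages
per_stage = 150 / 7
per_stage = 21.43 ms

21.43 ms


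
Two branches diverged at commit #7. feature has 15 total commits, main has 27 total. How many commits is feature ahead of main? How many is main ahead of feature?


Common ancestor: commit #7
feature commits after divergence: 15 - 7 = 8
main commits after divergence: 27 - 7 = 20
feature is 8 commits ahead of main
main is 20 commits ahead of feature

feature ahead: 8, main ahead: 20


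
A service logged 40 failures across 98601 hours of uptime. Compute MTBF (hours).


Formula: MTBF = Total operating time / Number of failures
MTBF = 98601 / 40
MTBF = 2465.03 hours

2465.03 hours


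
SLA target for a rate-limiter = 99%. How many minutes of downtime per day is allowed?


Formula: allowed downtime = period * (100 - SLA) / 100
Period (day) = 1440 minutes
Unavailability fraction = (100 - 99.0) / 100
Allowed downtime = 1440 * (100 - 99.0) / 100
Allowed downtime = 14.4 minutes

14.4 minutes


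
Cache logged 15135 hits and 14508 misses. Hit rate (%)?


Formula: hit rate = hits / (hits + misses) * 100
hit rate = 15135 / (15135 + 14508) * 100
hit rate = 15135 / 29643 * 100
hit rate = 51.06%

51.06%


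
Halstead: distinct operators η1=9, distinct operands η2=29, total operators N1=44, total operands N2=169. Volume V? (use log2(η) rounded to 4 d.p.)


Formula: V = N * log2(η), where N = N1 + N2 and η = η1 + η2
η = 9 + 29 = 38
N = 44 + 169 = 213
log2(38) ≈ 5.2479
V = 213 * 5.2479 = 1117.80

1117.80


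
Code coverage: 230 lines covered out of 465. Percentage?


Coverage = covered / total * 100
Coverage = 230 / 465 * 100
Coverage = 49.46%

49.46%


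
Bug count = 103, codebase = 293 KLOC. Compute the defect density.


Defect density = defects / KLOC
Defect density = 103 / 293
Defect density = 0.352 defects/KLOC

0.352 defects/KLOC


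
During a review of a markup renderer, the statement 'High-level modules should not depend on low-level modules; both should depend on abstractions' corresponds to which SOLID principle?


This describes the Dependency Inversion Principle (DIP)

Dependency Inversion Principle (DIP)


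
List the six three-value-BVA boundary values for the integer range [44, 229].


Range: [44, 229]
Boundaries: just below min, min, min+1, max-1, max, just above max
Values: [43, 44, 45, 228, 229, 230]

[43, 44, 45, 228, 229, 230]


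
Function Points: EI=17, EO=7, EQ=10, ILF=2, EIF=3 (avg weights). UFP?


UFP = EI*4 + EO*5 + EQ*4 + ILF*10 + EIF*7
UFP = 17*4 + 7*5 + 10*4 + 2*10 + 3*7
UFP = 68 + 35 + 40 + 20 + 21
UFP = 184

184


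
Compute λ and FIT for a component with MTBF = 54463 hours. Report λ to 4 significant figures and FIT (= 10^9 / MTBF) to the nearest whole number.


Formula: λ = 1 / MTBF; FIT = λ × 1e9 = 1e9 / MTBF
λ = 1 / 54463 ≈ 1.836e-05 failures/hour
FIT = 1e9 / 54463 ≈ 18361 failures per 1e9 hours (nearest whole number)

λ = 1.836e-05 /h, FIT = 18361


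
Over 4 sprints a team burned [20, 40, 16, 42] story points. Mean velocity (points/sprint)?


Formula: Avg velocity = Total points / Number of sprints
Points: [20, 40, 16, 42]
Sum = 20 + 40 + 16 + 42 = 118
Avg velocity = 118 / 4 = 29.5 points/sprint

29.5 points/sprint


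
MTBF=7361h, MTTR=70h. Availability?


Availability = MTBF / (MTBF + MTTR)
Availability = 7361 / (7361 + 70)
Availability = 7361 / 7431
Availability = 99.058%

99.058%


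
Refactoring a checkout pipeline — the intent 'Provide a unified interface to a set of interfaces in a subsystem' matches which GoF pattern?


This matches the Facade pattern

Facade


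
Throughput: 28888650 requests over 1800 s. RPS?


Formula: throughput = requests / seconds
throughput = 28888650 / 1800
throughput = 16049.25 requests/second

16049.25 requests/second


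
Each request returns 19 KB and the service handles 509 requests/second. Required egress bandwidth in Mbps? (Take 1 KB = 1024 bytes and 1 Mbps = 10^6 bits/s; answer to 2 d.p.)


Formula: Mbps = payload_bytes * RPS * 8 / 1e6
Payload per request = 19 KB = 19 * 1024 = 19456 bytes
Total bytes/sec = 19456 * 509 = 9903104
Total bits/sec = 9903104 * 8 = 79224832
Mbps = 79224832 / 1e6 = 79.22

79.22 Mbps


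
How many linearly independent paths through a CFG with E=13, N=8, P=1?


Formula: V(G) = E - N + 2P
V(G) = 13 - 8 + 2*1
V(G) = 5 + 2
V(G) = 7

7


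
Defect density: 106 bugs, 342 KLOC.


Defect density = defects / KLOC
Defect density = 106 / 342
Defect density = 0.31 defects/KLOC

0.31 defects/KLOC


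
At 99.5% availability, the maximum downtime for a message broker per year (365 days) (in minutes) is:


Formula: allowed downtime = period * (100 - SLA) / 100
Period (year (365 days)) = 525600 minutes
Unavailability fraction = (100 - 99.5) / 100
Allowed downtime = 525600 * (100 - 99.5) / 100
Allowed downtime = 2628.0 minutes

2628.0 minutes


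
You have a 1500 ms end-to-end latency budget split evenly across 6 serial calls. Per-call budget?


Formula: per_stage = total_budget / stages
per_stage = 1500 / 6
per_stage = 250.0 ms

250.0 ms


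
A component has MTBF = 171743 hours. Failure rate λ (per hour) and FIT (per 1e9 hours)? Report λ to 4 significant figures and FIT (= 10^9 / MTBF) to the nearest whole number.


Formula: λ = 1 / MTBF; FIT = λ × 1e9 = 1e9 / MTBF
λ = 1 / 171743 ≈ 5.823e-06 failures/hour
FIT = 1e9 / 171743 ≈ 5823 failures per 1e9 hours (nearest whole number)

λ = 5.823e-06 /h, FIT = 5823


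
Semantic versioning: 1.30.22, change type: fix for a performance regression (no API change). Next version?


Current: 1.30.22
Change category: 'fix for a performance regression (no API change)' → patch bump
SemVer rule: patch bump → increment PATCH (MAJOR and MINOR unchanged)
New: 1.30.23

1.30.23


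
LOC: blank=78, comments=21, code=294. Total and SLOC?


Total LOC = blank + comment + code
Total LOC = 78 + 21 + 294 = 393
SLOC (source only) = code = 294

Total LOC: 393, SLOC: 294


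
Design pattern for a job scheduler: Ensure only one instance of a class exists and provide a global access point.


This matches the Singleton pattern

Singleton


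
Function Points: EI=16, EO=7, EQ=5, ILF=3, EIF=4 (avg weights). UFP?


UFP = EI*4 + EO*5 + EQ*4 + ILF*10 + EIF*7
UFP = 16*4 + 7*5 + 5*4 + 3*10 + 4*7
UFP = 64 + 35 + 20 + 30 + 28
UFP = 177

177


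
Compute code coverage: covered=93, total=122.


Coverage = covered / total * 100
Coverage = 93 / 122 * 100
Coverage = 76.23%

76.23%


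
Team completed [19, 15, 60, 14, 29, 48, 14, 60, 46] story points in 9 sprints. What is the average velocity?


Formula: Avg velocity = Total points / Number of sprints
Points: [19, 15, 60, 14, 29, 48, 14, 60, 46]
Sum = 19 + 15 + 60 + 14 + 29 + 48 + 14 + 60 + 46 = 305
Avg velocity = 305 / 9 = 33.89 points/sprint

33.89 points/sprint


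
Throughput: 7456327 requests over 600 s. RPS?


Formula: throughput = requests / seconds
throughput = 7456327 / 600
throughput = 12427.21 requests/second

12427.21 requests/second


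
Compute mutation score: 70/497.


Mutation score = killed / total * 100
Mutation score = 70 / 497 * 100
Mutation score = 14.08%

14.08%


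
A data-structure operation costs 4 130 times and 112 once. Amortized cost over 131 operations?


Formula: Amortized cost = Total cost / Operations
Total cost = (130 * 4) + (1 * 112)
Total cost = 520 + 112 = 632
Amortized = 632 / 131 = 4.8244

4.8244


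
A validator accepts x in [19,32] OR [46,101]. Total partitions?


Valid ranges: [19,32] and [46,101]
Class 1: x < 19 — invalid
Class 2: 19 ≤ x ≤ 32 — valid
Class 3: 32 < x < 46 — invalid (gap between ranges)
Class 4: 46 ≤ x ≤ 101 — valid
Class 5: x > 101 — invalid
Total equivalence classes: 5

5 equivalence classes


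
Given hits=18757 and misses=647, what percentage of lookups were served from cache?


Formula: hit rate = hits / (hits + misses) * 100
hit rate = 18757 / (18757 + 647) * 100
hit rate = 18757 / 19404 * 100
hit rate = 96.67%

96.67%


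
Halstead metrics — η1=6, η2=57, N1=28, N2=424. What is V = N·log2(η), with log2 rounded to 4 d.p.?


Formula: V = N * log2(η), where N = N1 + N2 and η = η1 + η2
η = 6 + 57 = 63
N = 28 + 424 = 452
log2(63) ≈ 5.9773
V = 452 * 5.9773 = 2701.74

2701.74


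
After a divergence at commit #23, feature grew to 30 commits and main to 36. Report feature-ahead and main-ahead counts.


Common ancestor: commit #23
feature commits after divergence: 30 - 23 = 7
main commits after divergence: 36 - 23 = 13
feature is 7 commits ahead of main
main is 13 commits ahead of feature

feature ahead: 7, main ahead: 13


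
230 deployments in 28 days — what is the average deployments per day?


Formula: deployments per day = releases / days
= 230 / 28
= 8.214 deploys/day
(equivalently, 57.5 deploys/week)

8.214 deploys/day


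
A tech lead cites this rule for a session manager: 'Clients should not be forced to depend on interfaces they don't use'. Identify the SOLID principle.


This describes the Interface Segregation Principle (ISP)

Interface Segregation Principle (ISP)


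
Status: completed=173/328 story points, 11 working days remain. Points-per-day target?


Formula: Required rate = Remaining points / Days left
Remaining = 328 - 173 = 155 points
Required rate = 155 / 11 = 14.09 points/day

14.09 points/day


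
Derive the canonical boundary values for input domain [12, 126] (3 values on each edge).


Range: [12, 126]
Boundaries: just below min, min, min+1, max-1, max, just above max
Values: [11, 12, 13, 125, 126, 127]

[11, 12, 13, 125, 126, 127]


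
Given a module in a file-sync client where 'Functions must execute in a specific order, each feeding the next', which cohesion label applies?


Reasoning: Output of one is input to next
Type: Sequential cohesion

Sequential cohesion


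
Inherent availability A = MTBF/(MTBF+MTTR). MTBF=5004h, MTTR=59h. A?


Availability = MTBF / (MTBF + MTTR)
Availability = 5004 / (5004 + 59)
Availability = 5004 / 5063
Availability = 98.8347%

98.8347%


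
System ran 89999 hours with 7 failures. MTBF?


Formula: MTBF = Total operating time / Number of failures
MTBF = 89999 / 7
MTBF = 12857.0 hours

12857.0 hours


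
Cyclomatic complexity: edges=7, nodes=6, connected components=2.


Formula: V(G) = E - N + 2P
V(G) = 7 - 6 + 2*2
V(G) = 1 + 4
V(G) = 5

5


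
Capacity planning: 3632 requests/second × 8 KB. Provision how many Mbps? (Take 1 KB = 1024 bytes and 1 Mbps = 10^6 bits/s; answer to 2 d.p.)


Formula: Mbps = payload_bytes * RPS * 8 / 1e6
Payload per request = 8 KB = 8 * 1024 = 8192 bytes
Total bytes/sec = 8192 * 3632 = 29753344
Total bits/sec = 29753344 * 8 = 238026752
Mbps = 238026752 / 1e6 = 238.03

238.03 Mbps


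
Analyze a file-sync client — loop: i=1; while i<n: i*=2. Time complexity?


Reasoning: i doubles each step so iterations are log2(n)
Complexity: O(log n)

O(log n)


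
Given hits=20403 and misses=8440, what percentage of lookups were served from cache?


Formula: hit rate = hits / (hits + misses) * 100
hit rate = 20403 / (20403 + 8440) * 100
hit rate = 20403 / 28843 * 100
hit rate = 70.74%

70.74%


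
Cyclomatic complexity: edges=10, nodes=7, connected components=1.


Formula: V(G) = E - N + 2P
V(G) = 10 - 7 + 2*1
V(G) = 3 + 2
V(G) = 5

5


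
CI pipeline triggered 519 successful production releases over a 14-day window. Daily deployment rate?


Formula: deployments per day = releases / days
= 519 / 14
= 37.071 deploys/day
(equivalently, 259.5 deploys/week)

37.071 deploys/day


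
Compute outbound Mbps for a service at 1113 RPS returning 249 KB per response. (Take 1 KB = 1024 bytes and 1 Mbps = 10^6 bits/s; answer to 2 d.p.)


Formula: Mbps = payload_bytes * RPS * 8 / 1e6
Payload per request = 249 KB = 249 * 1024 = 254976 bytes
Total bytes/sec = 254976 * 1113 = 283788288
Total bits/sec = 283788288 * 8 = 2270306304
Mbps = 2270306304 / 1e6 = 2270.31

2270.31 Mbps


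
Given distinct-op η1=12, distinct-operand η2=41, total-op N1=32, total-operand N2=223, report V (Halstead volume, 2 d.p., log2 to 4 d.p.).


Formula: V = N * log2(η), where N = N1 + N2 and η = η1 + η2
η = 12 + 41 = 53
N = 32 + 223 = 255
log2(53) ≈ 5.7279
V = 255 * 5.7279 = 1460.61

1460.61


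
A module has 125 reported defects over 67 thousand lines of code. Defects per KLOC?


Defect density = defects / KLOC
Defect density = 125 / 67
Defect density = 1.866 defects/KLOC

1.866 defects/KLOC


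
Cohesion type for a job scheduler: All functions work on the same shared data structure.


Reasoning: Functions share data
Type: Communicational cohesion

Communicational cohesion


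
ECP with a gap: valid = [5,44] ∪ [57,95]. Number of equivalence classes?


Valid ranges: [5,44] and [57,95]
Class 1: x < 5 — invalid
Class 2: 5 ≤ x ≤ 44 — valid
Class 3: 44 < x < 57 — invalid (gap between ranges)
Class 4: 57 ≤ x ≤ 95 — valid
Class 5: x > 95 — invalid
Total equivalence classes: 5

5 equivalence classes


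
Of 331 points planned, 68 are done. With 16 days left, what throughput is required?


Formula: Required rate = Remaining points / Days left
Remaining = 331 - 68 = 263 points
Required rate = 263 / 16 = 16.44 points/day

16.44 points/day


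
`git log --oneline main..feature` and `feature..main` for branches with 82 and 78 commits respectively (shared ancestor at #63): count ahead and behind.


Common ancestor: commit #63
feature commits after divergence: 82 - 63 = 19
main commits after divergence: 78 - 63 = 15
feature is 19 commits ahead of main
main is 15 commits ahead of feature

feature ahead: 19, main ahead: 15


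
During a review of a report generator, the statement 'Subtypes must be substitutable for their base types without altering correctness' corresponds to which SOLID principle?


This describes the Liskov Substitution Principle (LSP)

Liskov Substitution Principle (LSP)


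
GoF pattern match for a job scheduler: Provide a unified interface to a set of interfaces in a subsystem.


This matches the Facade pattern

Facade


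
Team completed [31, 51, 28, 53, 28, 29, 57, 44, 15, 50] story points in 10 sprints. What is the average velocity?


Formula: Avg velocity = Total points / Number of sprints
Points: [31, 51, 28, 53, 28, 29, 57, 44, 15, 50]
Sum = 31 + 51 + 28 + 53 + 28 + 29 + 57 + 44 + 15 + 50 = 386
Avg velocity = 386 / 10 = 38.6 points/sprint

38.6 points/sprint


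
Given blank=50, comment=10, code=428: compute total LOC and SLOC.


Total LOC = blank + comment + code
Total LOC = 50 + 10 + 428 = 488
SLOC (source only) = code = 428

Total LOC: 488, SLOC: 428


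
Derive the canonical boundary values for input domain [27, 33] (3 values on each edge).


Range: [27, 33]
Boundaries: just below min, min, min+1, max-1, max, just above max
Values: [26, 27, 28, 32, 33, 34]

[26, 27, 28, 32, 33, 34]


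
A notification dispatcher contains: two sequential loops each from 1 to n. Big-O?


Reasoning: sequential dominates: O(n) + O(n) = O(n)
Complexity: O(n)

O(n)


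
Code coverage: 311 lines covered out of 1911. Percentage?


Coverage = covered / total * 100
Coverage = 311 / 1911 * 100
Coverage = 16.27%

16.27%


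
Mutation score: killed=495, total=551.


Mutation score = killed / total * 100
Mutation score = 495 / 551 * 100
Mutation score = 89.84%

89.84%


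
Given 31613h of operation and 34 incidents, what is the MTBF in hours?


Formula: MTBF = Total operating time / Number of failures
MTBF = 31613 / 34
MTBF = 929.79 hours

929.79 hours


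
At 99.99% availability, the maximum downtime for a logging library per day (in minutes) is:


Formula: allowed downtime = period * (100 - SLA) / 100
Period (day) = 1440 minutes
Unavailability fraction = (100 - 99.99) / 100
Allowed downtime = 1440 * (100 - 99.99) / 100
Allowed downtime = 0.144 minutes

0.144 minutes


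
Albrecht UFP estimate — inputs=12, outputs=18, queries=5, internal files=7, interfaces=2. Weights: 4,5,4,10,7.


UFP = EI*4 + EO*5 + EQ*4 + ILF*10 + EIF*7
UFP = 12*4 + 18*5 + 5*4 + 7*10 + 2*7
UFP = 48 + 90 + 20 + 70 + 14
UFP = 242

242


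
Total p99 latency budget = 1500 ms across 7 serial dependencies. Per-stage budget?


Formula: per_stage = total_budget / stages
per_stage = 1500 / 7
per_stage = 214.29 ms

214.29 ms


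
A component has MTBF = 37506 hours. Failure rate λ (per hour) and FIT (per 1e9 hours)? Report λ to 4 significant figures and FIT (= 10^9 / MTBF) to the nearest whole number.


Formula: λ = 1 / MTBF; FIT = λ × 1e9 = 1e9 / MTBF
λ = 1 / 37506 ≈ 2.666e-05 failures/hour
FIT = 1e9 / 37506 ≈ 26662 failures per 1e9 hours (nearest whole number)

λ = 2.666e-05 /h, FIT = 26662


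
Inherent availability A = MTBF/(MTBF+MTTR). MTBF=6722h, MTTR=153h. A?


Availability = MTBF / (MTBF + MTTR)
Availability = 6722 / (6722 + 153)
Availability = 6722 / 6875
Availability = 97.7745%

97.7745%


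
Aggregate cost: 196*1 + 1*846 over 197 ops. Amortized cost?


Formula: Amortized cost = Total cost / Operations
Total cost = (196 * 1) + (1 * 846)
Total cost = 196 + 846 = 1042
Amortized = 1042 / 197 = 5.2893

5.2893


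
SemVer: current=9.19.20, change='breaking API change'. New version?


Current: 9.19.20
Change category: 'breaking API change' → major bump
SemVer rule: major bump → increment MAJOR, reset MINOR and PATCH to 0
New: 10.0.0

10.0.0


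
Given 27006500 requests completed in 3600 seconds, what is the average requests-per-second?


Formula: throughput = requests / seconds
throughput = 27006500 / 3600
throughput = 7501.81 requests/second

7501.81 requests/second


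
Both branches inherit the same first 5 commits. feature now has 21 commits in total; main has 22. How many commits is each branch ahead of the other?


Common ancestor: commit #5
feature commits after divergence: 21 - 5 = 16
main commits after divergence: 22 - 5 = 17
feature is 16 commits ahead of main
main is 17 commits ahead of feature

feature ahead: 16, main ahead: 17


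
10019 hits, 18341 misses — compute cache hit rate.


Formula: hit rate = hits / (hits + misses) * 100
hit rate = 10019 / (10019 + 18341) * 100
hit rate = 10019 / 28360 * 100
hit rate = 35.33%

35.33%


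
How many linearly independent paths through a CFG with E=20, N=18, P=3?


Formula: V(G) = E - N + 2P
V(G) = 20 - 18 + 2*3
V(G) = 2 + 6
V(G) = 8

8


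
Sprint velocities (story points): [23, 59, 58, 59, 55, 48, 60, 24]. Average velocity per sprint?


Formula: Avg velocity = Total points / Number of sprints
Points: [23, 59, 58, 59, 55, 48, 60, 24]
Sum = 23 + 59 + 58 + 59 + 55 + 48 + 60 + 24 = 386
Avg velocity = 386 / 8 = 48.25 points/sprint

48.25 points/sprint


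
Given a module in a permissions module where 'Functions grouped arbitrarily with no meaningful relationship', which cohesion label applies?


Reasoning: Worst: random grouping
Type: Coincidental cohesion

Coincidental cohesion


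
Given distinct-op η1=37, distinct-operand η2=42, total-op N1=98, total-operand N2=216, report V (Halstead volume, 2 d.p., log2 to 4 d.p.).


Formula: V = N * log2(η), where N = N1 + N2 and η = η1 + η2
η = 37 + 42 = 79
N = 98 + 216 = 314
log2(79) ≈ 6.3038
V = 314 * 6.3038 = 1979.39

1979.39


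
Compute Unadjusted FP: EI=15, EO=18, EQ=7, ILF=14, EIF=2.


UFP = EI*4 + EO*5 + EQ*4 + ILF*10 + EIF*7
UFP = 15*4 + 18*5 + 7*4 + 14*10 + 2*7
UFP = 60 + 90 + 28 + 140 + 14
UFP = 332

332


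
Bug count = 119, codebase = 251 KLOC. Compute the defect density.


Defect density = defects / KLOC
Defect density = 119 / 251
Defect density = 0.474 defects/KLOC

0.474 defects/KLOC


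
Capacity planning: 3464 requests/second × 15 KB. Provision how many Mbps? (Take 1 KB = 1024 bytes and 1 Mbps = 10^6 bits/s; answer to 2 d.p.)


Formula: Mbps = payload_bytes * RPS * 8 / 1e6
Payload per request = 15 KB = 15 * 1024 = 15360 bytes
Total bytes/sec = 15360 * 3464 = 53207040
Total bits/sec = 53207040 * 8 = 425656320
Mbps = 425656320 / 1e6 = 425.66

425.66 Mbps


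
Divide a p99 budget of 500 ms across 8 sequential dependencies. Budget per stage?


Formula: per_stage = total_budget / stages
per_stage = 500 / 8
per_stage = 62.5 ms

62.5 ms


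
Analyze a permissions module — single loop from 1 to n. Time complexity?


Reasoning: one pass through n items
Complexity: O(n)

O(n)


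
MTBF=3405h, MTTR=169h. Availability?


Availability = MTBF / (MTBF + MTTR)
Availability = 3405 / (3405 + 169)
Availability = 3405 / 3574
Availability = 95.2714%

95.2714%


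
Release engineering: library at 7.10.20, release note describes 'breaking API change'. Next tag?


Current: 7.10.20
Change category: 'breaking API change' → major bump
SemVer rule: major bump → increment MAJOR, reset MINOR and PATCH to 0
New: 8.0.0

8.0.0


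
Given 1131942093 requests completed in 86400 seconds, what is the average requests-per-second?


Formula: throughput = requests / seconds
throughput = 1131942093 / 86400
throughput = 13101.18 requests/second

13101.18 requests/second


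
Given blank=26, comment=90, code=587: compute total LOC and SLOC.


Total LOC = blank + comment + code
Total LOC = 26 + 90 + 587 = 703
SLOC (source only) = code = 587

Total LOC: 703, SLOC: 587


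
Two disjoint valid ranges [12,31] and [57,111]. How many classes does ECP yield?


Valid ranges: [12,31] and [57,111]
Class 1: x < 12 — invalid
Class 2: 12 ≤ x ≤ 31 — valid
Class 3: 31 < x < 57 — invalid (gap between ranges)
Class 4: 57 ≤ x ≤ 111 — valid
Class 5: x > 111 — invalid
Total equivalence classes: 5

5 equivalence classes


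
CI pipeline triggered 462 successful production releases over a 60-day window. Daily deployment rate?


Formula: deployments per day = releases / days
= 462 / 60
= 7.7 deploys/day
(equivalently, 53.9 deploys/week)

7.7 deploys/day


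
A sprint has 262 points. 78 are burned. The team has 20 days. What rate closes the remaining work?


Formula: Required rate = Remaining points / Days left
Remaining = 262 - 78 = 184 points
Required rate = 184 / 20 = 9.2 points/day

9.2 points/day


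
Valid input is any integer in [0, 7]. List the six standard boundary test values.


Range: [0, 7]
Boundaries: just below min, min, min+1, max-1, max, just above max
Values: [-1, 0, 1, 6, 7, 8]

[-1, 0, 1, 6, 7, 8]


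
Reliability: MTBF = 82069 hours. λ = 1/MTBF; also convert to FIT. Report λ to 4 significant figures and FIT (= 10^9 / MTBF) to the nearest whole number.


Formula: λ = 1 / MTBF; FIT = λ × 1e9 = 1e9 / MTBF
λ = 1 / 82069 ≈ 1.218e-05 failures/hour
FIT = 1e9 / 82069 ≈ 12185 failures per 1e9 hours (nearest whole number)

λ = 1.218e-05 /h, FIT = 12185
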